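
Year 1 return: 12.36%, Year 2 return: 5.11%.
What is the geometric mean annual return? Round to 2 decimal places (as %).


Formula: Geometric mean = ((1+r1)*(1+r2))^(1/2) - 1
Product: (1 + 0.1236) * (1 + 0.0511) = 1.1236 * 1.0511 = 1.181016
Square root: 1.181016^0.5 = 1.086746
Geometric mean = 1.086746 - 1 = 0.086746
As percentage: 8.67%

8.67%


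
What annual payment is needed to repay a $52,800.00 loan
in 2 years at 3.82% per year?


Formula: PMT = PV * r / (1 - (1+r)^(-n))
Denominator: 1 - (1 + 0.0382)^(-2) = 0.072235
Numerator: $52,800.00 * 0.0382 = 2016.96
PMT = 2016.96 / 0.072235 = $27,922.17

$27,922.17


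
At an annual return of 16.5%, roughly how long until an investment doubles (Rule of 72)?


Formula: Years ≈ 72 / r
Substituting: Years ≈ 72 / 16.5
Years ≈ 4.4

4.4 years


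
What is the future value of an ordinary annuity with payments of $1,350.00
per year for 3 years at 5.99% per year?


Formula: FV = PMT * ((1+r)^n - 1) / r
Growth factor: (1 + 0.0599)^3 = 1.190679
Numerator: 1.190679 - 1 = 0.190679
FV = $1,350.00 * 0.190679 / 0.0599 = $4,297.44

$4,297.44


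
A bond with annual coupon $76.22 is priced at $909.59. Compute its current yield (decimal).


Formula: Current yield = annual coupon / price
Substituting: CY = $76.22 / $909.59
CY = 0.083796

0.083796


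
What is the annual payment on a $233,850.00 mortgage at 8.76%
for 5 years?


Formula: PMT = PV * r / (1 - (1+r)^(-n))
Denominator: 1 - (1 + 0.0876)^(-5) = 0.342866
Numerator: $233,850.00 * 0.0876 = 20485.26
PMT = 20485.26 / 0.342866 = $59,747.15

$59,747.15


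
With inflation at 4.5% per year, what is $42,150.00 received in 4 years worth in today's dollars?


Formula: Real value = nominal / (1 + inflation)^years
Price level: (1 + 0.045)^4 = 1.192519
Real value = $42,150.00 / 1.192519 = $35,345.36

$35,345.36


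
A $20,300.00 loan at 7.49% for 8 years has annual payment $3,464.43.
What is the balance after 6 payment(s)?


Formula: Balance = PV*(1+r)^k - PMT*((1+r)^k - 1)/r
Growth: (1 + 0.0749)^6 = 1.54244
Accumulated factor: ((1+r)^k - 1)/r = 7.242194
Balance = $20,300.00 * 1.54244 - $3,464.43 * 7.242194
Balance = $6,221.46

$6,221.46


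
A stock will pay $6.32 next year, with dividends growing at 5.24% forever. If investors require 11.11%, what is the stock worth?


Formula: P = D1 / (r - g)
Spread: r - g = 0.1111 - 0.0524 = 0.0587
Substituting: P = $6.32 / 0.0587
P = $107.67

$107.67


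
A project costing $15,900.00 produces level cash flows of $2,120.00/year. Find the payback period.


Formula: Payback = investment / annual cash flow
Substituting: Payback = $15,900.00 / $2,120.00
Payback = 7.5 years

7.5 years


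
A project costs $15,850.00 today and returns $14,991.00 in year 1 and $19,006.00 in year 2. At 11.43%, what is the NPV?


Formula: NPV = C0 + C1/(1+r) + C2/(1+r)^2
Discount C1: $14,991.00 / (1 + 0.1143) = $13,453.29
Discount C2: $19,006.00 / (1 + 0.1143)^2 = $15,306.87
NPV = -$15,850.00 + $13,453.29 + $15,306.87 = $12,910.16

$12,910.16


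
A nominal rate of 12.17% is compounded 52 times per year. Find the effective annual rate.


Formula: EAR = (1 + r/m)^m - 1
Period rate: r/m = 0.1217 / 52 = 0.00234
Compounding: (1 + 0.00234)^52 = 1.129255
EAR = 1.129255 - 1 = 0.129255

0.129255


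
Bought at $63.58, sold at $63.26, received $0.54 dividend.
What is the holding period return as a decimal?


Formula: HPR = (P1 - P0 + D) / P0
Gain: $63.26 - $63.58 + $0.54 = $0.22
HPR = $0.22 / $63.58 = 0.0035

0.0035


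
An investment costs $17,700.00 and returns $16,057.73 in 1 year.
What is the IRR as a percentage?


Formula: IRR = C1/C0 - 1
Substituting: IRR = $16,057.73 / $17,700.00 - 1
Ratio: 0.907216 - 1 = -0.092784
IRR = -9.2784%

-9.2784%


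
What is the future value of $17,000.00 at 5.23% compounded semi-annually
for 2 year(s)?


Formula: FV = P * (1 + r/m)^(m*t)
Period rate: r/m = 0.0523 / 2 = 0.02615
Total periods: m*t = 2 * 2 = 4
Growth factor: (1 + 0.02615)^4 = 1.108775
FV = $17,000.00 * 1.108775 = $18,849.17

$18,849.17


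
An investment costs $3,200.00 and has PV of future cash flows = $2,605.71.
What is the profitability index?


Formula: PI = PV(cash flows) / initial investment
Substituting: PI = $2,605.71 / $3,200.00
PI = 0.8143

0.8143


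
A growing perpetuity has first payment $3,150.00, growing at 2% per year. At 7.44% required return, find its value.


Formula: PV = C / (r - g)
Spread: r - g = 0.0744 - 0.02 = 0.0544
Substituting: PV = $3,150.00 / 0.0544
PV = $57,904.41

$57,904.41


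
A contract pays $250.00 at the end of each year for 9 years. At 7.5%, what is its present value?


Formula: PV = PMT * (1 - (1+r)^(-n)) / r
Discount factor: (1 + 0.075)^(-9) = 0.521583
Bracket: 1 - 0.521583 = 0.478417
PV = $250.00 * 0.478417 / 0.075 = $1,594.72

$1,594.72


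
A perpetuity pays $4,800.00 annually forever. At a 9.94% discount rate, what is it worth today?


Formula: PV = C / r
Substituting: PV = $4,800.00 / 0.0994
PV = $48,289.74

$48,289.74


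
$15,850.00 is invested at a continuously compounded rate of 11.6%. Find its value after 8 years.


Formula: FV = P * e^(r*t)
Exponent: r*t = 0.116 * 8 = 0.928
e^(0.928) = 2.529445
FV = $15,850.00 * 2.529445 = $40,091.71

$40,091.71


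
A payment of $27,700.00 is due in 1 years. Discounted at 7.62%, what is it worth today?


Formula: PV = FV / (1 + r)^n
Substituting: PV = $27,700.00 / (1 + 0.0762)^1
Discount factor: (1.0762)^1 = 1.0762
PV = $27,700.00 / 1.0762 = $25,738.71

$25,738.71


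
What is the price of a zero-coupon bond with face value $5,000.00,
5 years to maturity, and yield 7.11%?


Formula: Price = FV / (1 + r)^n
Substituting: Price = $5,000.00 / (1 + 0.0711)^5
Discount factor: (1.0711)^5 = 1.409776
Price = $5,000.00 / 1.409776 = $3,546.66

$3,546.66


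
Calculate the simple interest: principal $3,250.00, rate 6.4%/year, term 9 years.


Formula: I = P * r * t
Substituting: I = $3,250.00 * 0.064 * 9
Step: I = $3,250.00 * 0.576
I = $1,872.00

$1,872.00


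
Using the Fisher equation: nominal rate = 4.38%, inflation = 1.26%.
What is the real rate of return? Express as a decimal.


Formula: (1 + r_real) = (1 + r_nom) / (1 + inflation)
Substituting: (1 + r_real) = 1.0438 / 1.0126
(1 + r_real) = 1.030812
r_real = 1.030812 - 1 = 0.030812

0.030812


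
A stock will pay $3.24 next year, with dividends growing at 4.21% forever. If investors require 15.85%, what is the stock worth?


Formula: P = D1 / (r - g)
Spread: r - g = 0.1585 - 0.0421 = 0.1164
Substituting: P = $3.24 / 0.1164
P = $27.84

$27.84


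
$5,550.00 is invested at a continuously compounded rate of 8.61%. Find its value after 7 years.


Formula: FV = P * e^(r*t)
Exponent: r*t = 0.0861 * 7 = 0.6027
e^(0.6027) = 1.827045
FV = $5,550.00 * 1.827045 = $10,140.10

$10,140.10


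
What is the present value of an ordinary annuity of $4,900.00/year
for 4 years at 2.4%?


Formula: PV = PMT * (1 - (1+r)^(-n)) / r
Discount factor: (1 + 0.024)^(-4) = 0.909495
Bracket: 1 - 0.909495 = 0.090505
PV = $4,900.00 * 0.090505 / 0.024 = $18,478.17

$18,478.17


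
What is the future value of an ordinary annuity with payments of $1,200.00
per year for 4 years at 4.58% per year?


Formula: FV = PMT * ((1+r)^n - 1) / r
Growth factor: (1 + 0.0458)^4 = 1.196175
Numerator: 1.196175 - 1 = 0.196175
FV = $1,200.00 * 0.196175 / 0.0458 = $5,139.94

$5,139.94


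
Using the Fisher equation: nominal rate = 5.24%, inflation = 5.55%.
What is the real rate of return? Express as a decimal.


Formula: (1 + r_real) = (1 + r_nom) / (1 + inflation)
Substituting: (1 + r_real) = 1.0524 / 1.0555
(1 + r_real) = 0.997063
r_real = 0.997063 - 1 = -0.002937

-0.002937


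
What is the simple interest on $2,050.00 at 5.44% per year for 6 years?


Formula: I = P * r * t
Substituting: I = $2,050.00 * 0.0544 * 6
Step: I = $2,050.00 * 0.3264
I = $669.12

$669.12


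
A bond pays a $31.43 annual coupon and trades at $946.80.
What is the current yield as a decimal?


Formula: Current yield = annual coupon / price
Substituting: CY = $31.43 / $946.80
CY = 0.033196

0.033196


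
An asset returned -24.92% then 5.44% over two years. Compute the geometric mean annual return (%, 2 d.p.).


Formula: Geometric mean = ((1+r1)*(1+r2))^(1/2) - 1
Product: (1 + -0.2492) * (1 + 0.0544) = 0.7508 * 1.0544 = 0.791644
Square root: 0.791644^0.5 = 0.889744
Geometric mean = 0.889744 - 1 = -0.110256
As percentage: -11.03%

-11.03%


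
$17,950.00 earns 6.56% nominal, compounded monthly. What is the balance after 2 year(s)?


Formula: FV = P * (1 + r/m)^(m*t)
Period rate: r/m = 0.0656 / 12 = 0.005467
Total periods: m*t = 12 * 2 = 24
Growth factor: (1 + 0.005467)^24 = 1.139788
FV = $17,950.00 * 1.139788 = $20,459.20

$20,459.20


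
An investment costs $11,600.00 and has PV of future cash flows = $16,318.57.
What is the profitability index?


Formula: PI = PV(cash flows) / initial investment
Substituting: PI = $16,318.57 / $11,600.00
PI = 1.4068

1.4068


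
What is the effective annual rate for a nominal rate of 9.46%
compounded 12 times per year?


Formula: EAR = (1 + r/m)^m - 1
Period rate: r/m = 0.0946 / 12 = 0.007883
Compounding: (1 + 0.007883)^12 = 1.098811
EAR = 1.098811 - 1 = 0.098811

0.098811


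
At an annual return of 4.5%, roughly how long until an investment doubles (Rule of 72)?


Formula: Years ≈ 72 / r
Substituting: Years ≈ 72 / 4.5
Years ≈ 16.0

16.0 years


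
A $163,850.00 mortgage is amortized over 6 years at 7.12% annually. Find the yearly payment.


Formula: PMT = PV * r / (1 - (1+r)^(-n))
Denominator: 1 - (1 + 0.0712)^(-6) = 0.338124
Numerator: $163,850.00 * 0.0712 = 11666.12
PMT = 11666.12 / 0.338124 = $34,502.49

$34,502.49


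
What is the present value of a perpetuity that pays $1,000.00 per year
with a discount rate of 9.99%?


Formula: PV = C / r
Substituting: PV = $1,000.00 / 0.0999
PV = $10,010.01

$10,010.01


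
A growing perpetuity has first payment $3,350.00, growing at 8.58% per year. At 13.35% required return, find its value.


Formula: PV = C / (r - g)
Spread: r - g = 0.1335 - 0.0858 = 0.0477
Substituting: PV = $3,350.00 / 0.0477
PV = $70,230.61

$70,230.61


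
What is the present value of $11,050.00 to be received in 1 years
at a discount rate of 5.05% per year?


Formula: PV = FV / (1 + r)^n
Substituting: PV = $11,050.00 / (1 + 0.0505)^1
Discount factor: (1.0505)^1 = 1.0505
PV = $11,050.00 / 1.0505 = $10,518.80

$10,518.80


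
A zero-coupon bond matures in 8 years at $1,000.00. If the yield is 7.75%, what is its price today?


Formula: Price = FV / (1 + r)^n
Substituting: Price = $1,000.00 / (1 + 0.0775)^8
Discount factor: (1.0775)^8 = 1.81693
Price = $1,000.00 / 1.81693 = $550.38

$550.38


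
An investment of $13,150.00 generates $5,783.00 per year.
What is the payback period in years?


Formula: Payback = investment / annual cash flow
Substituting: Payback = $13,150.00 / $5,783.00
Payback = 2.2739 years

2.2739 years


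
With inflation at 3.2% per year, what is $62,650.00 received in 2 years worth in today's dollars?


Formula: Real value = nominal / (1 + inflation)^years
Price level: (1 + 0.032)^2 = 1.065024
Real value = $62,650.00 / 1.065024 = $58,824.97

$58,824.97


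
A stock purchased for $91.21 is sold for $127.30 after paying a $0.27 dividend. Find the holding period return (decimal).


Formula: HPR = (P1 - P0 + D) / P0
Gain: $127.30 - $91.21 + $0.27 = $36.36
HPR = $36.36 / $91.21 = 0.3986

0.3986


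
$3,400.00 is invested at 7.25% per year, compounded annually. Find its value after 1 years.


Formula: FV = P * (1 + r)^n
Substituting: FV = $3,400.00 * (1 + 0.0725)^1
Growth factor: (1.0725)^1 = 1.0725
FV = $3,400.00 * 1.0725 = $3,646.50

$3,646.50


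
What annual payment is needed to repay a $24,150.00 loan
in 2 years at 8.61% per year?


Formula: PMT = PV * r / (1 - (1+r)^(-n))
Denominator: 1 - (1 + 0.0861)^(-2) = 0.152264
Numerator: $24,150.00 * 0.0861 = 2079.315
PMT = 2079.315 / 0.152264 = $13,655.94

$13,655.94


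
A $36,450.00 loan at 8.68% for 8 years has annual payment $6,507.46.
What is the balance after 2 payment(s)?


Formula: Balance = PV*(1+r)^k - PMT*((1+r)^k - 1)/r
Growth: (1 + 0.0868)^2 = 1.181134
Accumulated factor: ((1+r)^k - 1)/r = 2.0868
Balance = $36,450.00 * 1.181134 - $6,507.46 * 2.0868
Balance = $29,472.58

$29,472.58


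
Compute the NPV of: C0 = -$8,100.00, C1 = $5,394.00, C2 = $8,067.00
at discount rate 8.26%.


Formula: NPV = C0 + C1/(1+r) + C2/(1+r)^2
Discount C1: $5,394.00 / (1 + 0.0826) = $4,982.45
Discount C2: $8,067.00 / (1 + 0.0826)^2 = $6,882.97
NPV = -$8,100.00 + $4,982.45 + $6,882.97 = $3,765.42

$3,765.42


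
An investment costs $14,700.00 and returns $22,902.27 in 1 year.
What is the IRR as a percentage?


Formula: IRR = C1/C0 - 1
Substituting: IRR = $22,902.27 / $14,700.00 - 1
Ratio: 1.557978 - 1 = 0.557978
IRR = 55.7978%

55.7978%


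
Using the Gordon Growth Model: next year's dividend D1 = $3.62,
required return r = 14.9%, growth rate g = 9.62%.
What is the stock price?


Formula: P = D1 / (r - g)
Spread: r - g = 0.149 - 0.0962 = 0.0528
Substituting: P = $3.62 / 0.0528
P = $68.56

$68.56


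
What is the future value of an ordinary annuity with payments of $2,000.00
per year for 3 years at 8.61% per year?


Formula: FV = PMT * ((1+r)^n - 1) / r
Growth factor: (1 + 0.0861)^3 = 1.281178
Numerator: 1.281178 - 1 = 0.281178
FV = $2,000.00 * 0.281178 / 0.0861 = $6,531.43

$6,531.43


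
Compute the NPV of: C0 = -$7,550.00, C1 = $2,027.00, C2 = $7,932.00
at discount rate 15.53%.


Formula: NPV = C0 + C1/(1+r) + C2/(1+r)^2
Discount C1: $2,027.00 / (1 + 0.1553) = $1,754.52
Discount C2: $7,932.00 / (1 + 0.1553)^2 = $5,942.83
NPV = -$7,550.00 + $1,754.52 + $5,942.83 = $147.35

$147.35


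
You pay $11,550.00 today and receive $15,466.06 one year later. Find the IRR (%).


Formula: IRR = C1/C0 - 1
Substituting: IRR = $15,466.06 / $11,550.00 - 1
Ratio: 1.339053 - 1 = 0.339053
IRR = 33.9053%

33.9053%


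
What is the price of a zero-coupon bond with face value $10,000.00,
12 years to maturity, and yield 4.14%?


Formula: Price = FV / (1 + r)^n
Substituting: Price = $10,000.00 / (1 + 0.0414)^12
Discount factor: (1.0414)^12 = 1.627087
Price = $10,000.00 / 1.627087 = $6,145.95

$6,145.95


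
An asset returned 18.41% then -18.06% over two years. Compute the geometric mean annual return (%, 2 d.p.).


Formula: Geometric mean = ((1+r1)*(1+r2))^(1/2) - 1
Product: (1 + 0.1841) * (1 + -0.1806) = 1.1841 * 0.8194 = 0.970252
Square root: 0.970252^0.5 = 0.985013
Geometric mean = 0.985013 - 1 = -0.014987
As percentage: -1.50%

-1.50%


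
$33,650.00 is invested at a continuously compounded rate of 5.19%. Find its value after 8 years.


Formula: FV = P * e^(r*t)
Exponent: r*t = 0.0519 * 8 = 0.4152
e^(0.4152) = 1.514674
FV = $33,650.00 * 1.514674 = $50,968.77

$50,968.77


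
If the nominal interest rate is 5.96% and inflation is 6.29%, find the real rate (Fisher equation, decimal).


Formula: (1 + r_real) = (1 + r_nom) / (1 + inflation)
Substituting: (1 + r_real) = 1.0596 / 1.0629
(1 + r_real) = 0.996895
r_real = 0.996895 - 1 = -0.003105

-0.003105


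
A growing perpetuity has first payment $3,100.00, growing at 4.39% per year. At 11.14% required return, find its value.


Formula: PV = C / (r - g)
Spread: r - g = 0.1114 - 0.0439 = 0.0675
Substituting: PV = $3,100.00 / 0.0675
PV = $45,925.93

$45,925.93


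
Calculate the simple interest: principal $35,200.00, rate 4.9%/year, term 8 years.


Formula: I = P * r * t
Substituting: I = $35,200.00 * 0.049 * 8
Step: I = $35,200.00 * 0.392
I = $13,798.40

$13,798.40


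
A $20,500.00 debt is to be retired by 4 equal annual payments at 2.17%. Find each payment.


Formula: PMT = PV * r / (1 - (1+r)^(-n))
Denominator: 1 - (1 + 0.0217)^(-4) = 0.082288
Numerator: $20,500.00 * 0.0217 = 444.85
PMT = 444.85 / 0.082288 = $5,406.02

$5,406.02


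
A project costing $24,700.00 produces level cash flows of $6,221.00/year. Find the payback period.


Formula: Payback = investment / annual cash flow
Substituting: Payback = $24,700.00 / $6,221.00
Payback = 3.9704 years

3.9704 years


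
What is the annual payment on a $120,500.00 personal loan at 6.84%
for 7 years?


Formula: PMT = PV * r / (1 - (1+r)^(-n))
Denominator: 1 - (1 + 0.0684)^(-7) = 0.370693
Numerator: $120,500.00 * 0.0684 = 8242.2
PMT = 8242.2 / 0.370693 = $22,234.60

$22,234.60


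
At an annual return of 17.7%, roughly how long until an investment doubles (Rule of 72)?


Formula: Years ≈ 72 / r
Substituting: Years ≈ 72 / 17.7
Years ≈ 4.1

4.1 years


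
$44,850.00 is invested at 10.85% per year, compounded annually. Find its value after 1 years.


Formula: FV = P * (1 + r)^n
Substituting: FV = $44,850.00 * (1 + 0.1085)^1
Growth factor: (1.1085)^1 = 1.1085
FV = $44,850.00 * 1.1085 = $49,716.23

$49,716.23


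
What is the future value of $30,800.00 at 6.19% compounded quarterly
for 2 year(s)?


Formula: FV = P * (1 + r/m)^(m*t)
Period rate: r/m = 0.0619 / 4 = 0.015475
Total periods: m*t = 4 * 2 = 8
Growth factor: (1 + 0.015475)^8 = 1.130717
FV = $30,800.00 * 1.130717 = $34,826.08

$34,826.08


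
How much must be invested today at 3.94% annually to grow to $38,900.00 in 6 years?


Formula: PV = FV / (1 + r)^n
Substituting: PV = $38,900.00 / (1 + 0.0394)^6
Discount factor: (1.0394)^6 = 1.260945
PV = $38,900.00 / 1.260945 = $30,849.87

$30,849.87


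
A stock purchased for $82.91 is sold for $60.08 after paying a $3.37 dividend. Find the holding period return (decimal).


Formula: HPR = (P1 - P0 + D) / P0
Gain: $60.08 - $82.91 + $3.37 = -$19.46
HPR = -$19.46 / $82.91 = -0.2347

-0.2347


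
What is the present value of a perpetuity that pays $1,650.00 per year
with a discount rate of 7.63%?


Formula: PV = C / r
Substituting: PV = $1,650.00 / 0.0763
PV = $21,625.16

$21,625.16


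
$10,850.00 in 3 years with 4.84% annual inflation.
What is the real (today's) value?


Formula: Real value = nominal / (1 + inflation)^years
Price level: (1 + 0.0484)^3 = 1.152341
Real value = $10,850.00 / 1.152341 = $9,415.62

$9,415.62


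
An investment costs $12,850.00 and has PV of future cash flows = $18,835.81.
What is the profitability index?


Formula: PI = PV(cash flows) / initial investment
Substituting: PI = $18,835.81 / $12,850.00
PI = 1.4658

1.4658


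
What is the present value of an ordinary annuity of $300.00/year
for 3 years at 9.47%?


Formula: PV = PMT * (1 - (1+r)^(-n)) / r
Discount factor: (1 + 0.0947)^(-3) = 0.76228
Bracket: 1 - 0.76228 = 0.23772
PV = $300.00 * 0.23772 / 0.0947 = $753.07

$753.07


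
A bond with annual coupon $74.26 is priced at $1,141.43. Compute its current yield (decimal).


Formula: Current yield = annual coupon / price
Substituting: CY = $74.26 / $1,141.43
CY = 0.065059

0.065059


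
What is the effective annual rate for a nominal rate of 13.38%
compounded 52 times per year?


Formula: EAR = (1 + r/m)^m - 1
Period rate: r/m = 0.1338 / 52 = 0.002573
Compounding: (1 + 0.002573)^52 = 1.142968
EAR = 1.142968 - 1 = 0.142968

0.142968


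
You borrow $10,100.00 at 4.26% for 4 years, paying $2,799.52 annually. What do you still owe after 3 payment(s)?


Formula: Balance = PV*(1+r)^k - PMT*((1+r)^k - 1)/r
Growth: (1 + 0.0426)^3 = 1.133322
Accumulated factor: ((1+r)^k - 1)/r = 3.129615
Balance = $10,100.00 * 1.133322 - $2,799.52 * 3.129615
Balance = $2,685.13

$2,685.13


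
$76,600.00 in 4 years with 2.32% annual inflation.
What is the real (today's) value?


Formula: Real value = nominal / (1 + inflation)^years
Price level: (1 + 0.0232)^4 = 1.09608
Real value = $76,600.00 / 1.09608 = $69,885.43

$69,885.43


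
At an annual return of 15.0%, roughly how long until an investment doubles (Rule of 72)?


Formula: Years ≈ 72 / r
Substituting: Years ≈ 72 / 15.0
Years ≈ 4.8

4.8 years


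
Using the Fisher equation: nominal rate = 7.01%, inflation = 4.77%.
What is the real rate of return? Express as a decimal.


Formula: (1 + r_real) = (1 + r_nom) / (1 + inflation)
Substituting: (1 + r_real) = 1.0701 / 1.0477
(1 + r_real) = 1.02138
r_real = 1.02138 - 1 = 0.02138

0.02138


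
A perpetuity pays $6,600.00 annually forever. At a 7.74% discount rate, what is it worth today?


Formula: PV = C / r
Substituting: PV = $6,600.00 / 0.0774
PV = $85,271.32

$85,271.32


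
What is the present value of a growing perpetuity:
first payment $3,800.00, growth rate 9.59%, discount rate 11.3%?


Formula: PV = C / (r - g)
Spread: r - g = 0.113 - 0.0959 = 0.0171
Substituting: PV = $3,800.00 / 0.0171
PV = $222,222.22

$222,222.22


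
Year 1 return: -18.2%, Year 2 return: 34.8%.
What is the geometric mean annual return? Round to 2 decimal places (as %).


Formula: Geometric mean = ((1+r1)*(1+r2))^(1/2) - 1
Product: (1 + -0.182) * (1 + 0.348) = 0.818 * 1.348 = 1.102664
Square root: 1.102664^0.5 = 1.050078
Geometric mean = 1.050078 - 1 = 0.050078
As percentage: 5.01%

5.01%


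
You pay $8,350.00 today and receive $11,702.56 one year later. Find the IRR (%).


Formula: IRR = C1/C0 - 1
Substituting: IRR = $11,702.56 / $8,350.00 - 1
Ratio: 1.401504 - 1 = 0.401504
IRR = 40.1504%

40.1504%


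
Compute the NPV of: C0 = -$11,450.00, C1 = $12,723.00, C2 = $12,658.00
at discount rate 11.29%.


Formula: NPV = C0 + C1/(1+r) + C2/(1+r)^2
Discount C1: $12,723.00 / (1 + 0.1129) = $11,432.29
Discount C2: $12,658.00 / (1 + 0.1129)^2 = $10,220.04
NPV = -$11,450.00 + $11,432.29 + $10,220.04 = $10,202.34

$10,202.34


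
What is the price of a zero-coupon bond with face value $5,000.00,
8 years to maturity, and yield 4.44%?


Formula: Price = FV / (1 + r)^n
Substituting: Price = $5,000.00 / (1 + 0.0444)^8
Discount factor: (1.0444)^8 = 1.415582
Price = $5,000.00 / 1.415582 = $3,532.12

$3,532.12


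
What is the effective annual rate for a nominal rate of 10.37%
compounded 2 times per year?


Formula: EAR = (1 + r/m)^m - 1
Period rate: r/m = 0.1037 / 2 = 0.05185
Compounding: (1 + 0.05185)^2 = 1.106388
EAR = 1.106388 - 1 = 0.106388

0.106388


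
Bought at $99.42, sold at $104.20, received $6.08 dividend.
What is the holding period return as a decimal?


Formula: HPR = (P1 - P0 + D) / P0
Gain: $104.20 - $99.42 + $6.08 = $10.86
HPR = $10.86 / $99.42 = 0.1092

0.1092


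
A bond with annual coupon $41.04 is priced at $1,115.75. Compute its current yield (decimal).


Formula: Current yield = annual coupon / price
Substituting: CY = $41.04 / $1,115.75
CY = 0.036782

0.036782


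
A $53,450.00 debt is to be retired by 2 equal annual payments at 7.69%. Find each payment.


Formula: PMT = PV * r / (1 - (1+r)^(-n))
Denominator: 1 - (1 + 0.0769)^(-2) = 0.137718
Numerator: $53,450.00 * 0.0769 = 4110.305
PMT = 4110.305 / 0.137718 = $29,845.78

$29,845.78


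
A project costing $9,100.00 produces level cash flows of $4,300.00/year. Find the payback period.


Formula: Payback = investment / annual cash flow
Substituting: Payback = $9,100.00 / $4,300.00
Payback = 2.1163 years

2.1163 years


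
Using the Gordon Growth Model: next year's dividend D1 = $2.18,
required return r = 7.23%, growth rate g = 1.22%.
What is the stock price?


Formula: P = D1 / (r - g)
Spread: r - g = 0.0723 - 0.0122 = 0.0601
Substituting: P = $2.18 / 0.0601
P = $36.27

$36.27


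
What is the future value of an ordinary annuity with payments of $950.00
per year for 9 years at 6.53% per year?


Formula: FV = PMT * ((1+r)^n - 1) / r
Growth factor: (1 + 0.0653)^9 = 1.767044
Numerator: 1.767044 - 1 = 0.767044
FV = $950.00 * 0.767044 / 0.0653 = $11,159.14

$11,159.14


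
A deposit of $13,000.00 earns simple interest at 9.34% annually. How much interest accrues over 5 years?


Formula: I = P * r * t
Substituting: I = $13,000.00 * 0.0934 * 5
Step: I = $13,000.00 * 0.467
I = $6,071.00

$6,071.00


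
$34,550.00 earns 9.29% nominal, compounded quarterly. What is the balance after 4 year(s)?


Formula: FV = P * (1 + r/m)^(m*t)
Period rate: r/m = 0.0929 / 4 = 0.023225
Total periods: m*t = 4 * 4 = 16
Growth factor: (1 + 0.023225)^16 = 1.443904
FV = $34,550.00 * 1.443904 = $49,886.88

$49,886.88


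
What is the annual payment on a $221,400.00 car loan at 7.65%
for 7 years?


Formula: PMT = PV * r / (1 - (1+r)^(-n))
Denominator: 1 - (1 + 0.0765)^(-7) = 0.4031
Numerator: $221,400.00 * 0.0765 = 16937.1
PMT = 16937.1 / 0.4031 = $42,017.14

$42,017.14


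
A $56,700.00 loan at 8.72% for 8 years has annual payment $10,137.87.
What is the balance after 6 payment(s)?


Formula: Balance = PV*(1+r)^k - PMT*((1+r)^k - 1)/r
Growth: (1 + 0.0872)^6 = 1.651417
Accumulated factor: ((1+r)^k - 1)/r = 7.470375
Balance = $56,700.00 * 1.651417 - $10,137.87 * 7.470375
Balance = $17,901.64

$17,901.64


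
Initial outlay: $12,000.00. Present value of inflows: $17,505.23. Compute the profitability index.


Formula: PI = PV(cash flows) / initial investment
Substituting: PI = $17,505.23 / $12,000.00
PI = 1.4588

1.4588


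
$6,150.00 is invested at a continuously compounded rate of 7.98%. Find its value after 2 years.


Formula: FV = P * e^(r*t)
Exponent: r*t = 0.0798 * 2 = 0.1596
e^(0.1596) = 1.173042
FV = $6,150.00 * 1.173042 = $7,214.21

$7,214.21


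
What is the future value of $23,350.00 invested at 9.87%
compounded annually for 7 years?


Formula: FV = P * (1 + r)^n
Substituting: FV = $23,350.00 * (1 + 0.0987)^7
Growth factor: (1.0987)^7 = 1.932653
FV = $23,350.00 * 1.932653 = $45,127.45

$45,127.45


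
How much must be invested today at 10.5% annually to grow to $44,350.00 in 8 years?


Formula: PV = FV / (1 + r)^n
Substituting: PV = $44,350.00 / (1 + 0.105)^8
Discount factor: (1.105)^8 = 2.222789
PV = $44,350.00 / 2.222789 = $19,952.41

$19,952.41


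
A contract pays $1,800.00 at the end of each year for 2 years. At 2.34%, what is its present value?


Formula: PV = PMT * (1 - (1+r)^(-n)) / r
Discount factor: (1 + 0.0234)^(-2) = 0.954793
Bracket: 1 - 0.954793 = 0.045207
PV = $1,800.00 * 0.045207 / 0.0234 = $3,477.47

$3,477.47


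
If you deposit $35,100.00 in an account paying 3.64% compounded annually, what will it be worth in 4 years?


Formula: FV = P * (1 + r)^n
Substituting: FV = $35,100.00 * (1 + 0.0364)^4
Growth factor: (1.0364)^4 = 1.153744
FV = $35,100.00 * 1.153744 = $40,496.43

$40,496.43


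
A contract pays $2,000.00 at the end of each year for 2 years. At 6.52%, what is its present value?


Formula: PV = PMT * (1 - (1+r)^(-n)) / r
Discount factor: (1 + 0.0652)^(-2) = 0.881328
Bracket: 1 - 0.881328 = 0.118672
PV = $2,000.00 * 0.118672 / 0.0652 = $3,640.24

$3,640.24


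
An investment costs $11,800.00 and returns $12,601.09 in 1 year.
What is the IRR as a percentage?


Formula: IRR = C1/C0 - 1
Substituting: IRR = $12,601.09 / $11,800.00 - 1
Ratio: 1.067889 - 1 = 0.067889
IRR = 6.7889%

6.7889%


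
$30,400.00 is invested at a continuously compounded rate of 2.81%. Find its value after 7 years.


Formula: FV = P * e^(r*t)
Exponent: r*t = 0.0281 * 7 = 0.1967
e^(0.1967) = 1.217379
FV = $30,400.00 * 1.217379 = $37,008.31

$37,008.31


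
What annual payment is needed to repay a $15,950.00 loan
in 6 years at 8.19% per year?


Formula: PMT = PV * r / (1 - (1+r)^(-n))
Denominator: 1 - (1 + 0.0819)^(-6) = 0.376441
Numerator: $15,950.00 * 0.0819 = 1306.305
PMT = 1306.305 / 0.376441 = $3,470.14

$3,470.14


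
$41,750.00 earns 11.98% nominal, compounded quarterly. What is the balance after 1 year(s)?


Formula: FV = P * (1 + r/m)^(m*t)
Period rate: r/m = 0.1198 / 4 = 0.02995
Total periods: m*t = 4 * 1 = 4
Growth factor: (1 + 0.02995)^4 = 1.12529
FV = $41,750.00 * 1.12529 = $46,980.87

$46,980.87


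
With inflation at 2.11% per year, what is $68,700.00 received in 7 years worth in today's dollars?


Formula: Real value = nominal / (1 + inflation)^years
Price level: (1 + 0.0211)^7 = 1.157385
Real value = $68,700.00 / 1.157385 = $59,357.94

$59,357.94


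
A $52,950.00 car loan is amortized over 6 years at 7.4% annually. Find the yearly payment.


Formula: PMT = PV * r / (1 - (1+r)^(-n))
Denominator: 1 - (1 + 0.074)^(-6) = 0.34841
Numerator: $52,950.00 * 0.074 = 3918.3
PMT = 3918.3 / 0.34841 = $11,246.23

$11,246.23


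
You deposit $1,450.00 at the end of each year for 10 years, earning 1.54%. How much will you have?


Formula: FV = PMT * ((1+r)^n - 1) / r
Growth factor: (1 + 0.0154)^10 = 1.165123
Numerator: 1.165123 - 1 = 0.165123
FV = $1,450.00 * 0.165123 / 0.0154 = $15,547.25

$15,547.25


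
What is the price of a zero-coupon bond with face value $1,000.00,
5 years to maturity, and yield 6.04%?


Formula: Price = FV / (1 + r)^n
Substituting: Price = $1,000.00 / (1 + 0.0604)^5
Discount factor: (1.0604)^5 = 1.340752
Price = $1,000.00 / 1.340752 = $745.85

$745.85


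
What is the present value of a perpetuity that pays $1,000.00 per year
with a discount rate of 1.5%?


Formula: PV = C / r
Substituting: PV = $1,000.00 / 0.015
PV = $66,666.67

$66,666.67


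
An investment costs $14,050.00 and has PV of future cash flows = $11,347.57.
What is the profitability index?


Formula: PI = PV(cash flows) / initial investment
Substituting: PI = $11,347.57 / $14,050.00
PI = 0.8077

0.8077


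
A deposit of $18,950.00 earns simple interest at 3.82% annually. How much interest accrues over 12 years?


Formula: I = P * r * t
Substituting: I = $18,950.00 * 0.0382 * 12
Step: I = $18,950.00 * 0.4584
I = $8,686.68

$8,686.68


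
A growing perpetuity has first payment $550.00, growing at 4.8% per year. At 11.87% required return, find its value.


Formula: PV = C / (r - g)
Spread: r - g = 0.1187 - 0.048 = 0.0707
Substituting: PV = $550.00 / 0.0707
PV = $7,779.35

$7,779.35


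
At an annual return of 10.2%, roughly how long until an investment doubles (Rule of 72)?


Formula: Years ≈ 72 / r
Substituting: Years ≈ 72 / 10.2
Years ≈ 7.1

7.1 years


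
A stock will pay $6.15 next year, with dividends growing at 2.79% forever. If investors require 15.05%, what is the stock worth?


Formula: P = D1 / (r - g)
Spread: r - g = 0.1505 - 0.0279 = 0.1226
Substituting: P = $6.15 / 0.1226
P = $50.16

$50.16


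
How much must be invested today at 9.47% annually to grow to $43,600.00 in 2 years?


Formula: PV = FV / (1 + r)^n
Substituting: PV = $43,600.00 / (1 + 0.0947)^2
Discount factor: (1.0947)^2 = 1.198368
PV = $43,600.00 / 1.198368 = $36,382.81

$36,382.81


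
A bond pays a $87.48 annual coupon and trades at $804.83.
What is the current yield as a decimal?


Formula: Current yield = annual coupon / price
Substituting: CY = $87.48 / $804.83
CY = 0.108694

0.108694


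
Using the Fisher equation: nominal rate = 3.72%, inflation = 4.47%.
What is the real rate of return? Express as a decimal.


Formula: (1 + r_real) = (1 + r_nom) / (1 + inflation)
Substituting: (1 + r_real) = 1.0372 / 1.0447
(1 + r_real) = 0.992821
r_real = 0.992821 - 1 = -0.007179

-0.007179


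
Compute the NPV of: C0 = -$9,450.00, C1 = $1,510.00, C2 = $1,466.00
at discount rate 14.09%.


Formula: NPV = C0 + C1/(1+r) + C2/(1+r)^2
Discount C1: $1,510.00 / (1 + 0.1409) = $1,323.52
Discount C2: $1,466.00 / (1 + 0.1409)^2 = $1,126.26
NPV = -$9,450.00 + $1,323.52 + $1,126.26 = -$7,000.22

-$7,000.22


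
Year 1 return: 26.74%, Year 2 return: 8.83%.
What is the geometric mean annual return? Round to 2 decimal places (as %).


Formula: Geometric mean = ((1+r1)*(1+r2))^(1/2) - 1
Product: (1 + 0.2674) * (1 + 0.0883) = 1.2674 * 1.0883 = 1.379311
Square root: 1.379311^0.5 = 1.174441
Geometric mean = 1.174441 - 1 = 0.174441
As percentage: 17.44%

17.44%


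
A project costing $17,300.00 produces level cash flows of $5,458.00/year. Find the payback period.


Formula: Payback = investment / annual cash flow
Substituting: Payback = $17,300.00 / $5,458.00
Payback = 3.1697 years

3.1697 years


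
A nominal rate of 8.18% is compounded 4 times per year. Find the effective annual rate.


Formula: EAR = (1 + r/m)^m - 1
Period rate: r/m = 0.0818 / 4 = 0.02045
Compounding: (1 + 0.02045)^4 = 1.084344
EAR = 1.084344 - 1 = 0.084344

0.084344


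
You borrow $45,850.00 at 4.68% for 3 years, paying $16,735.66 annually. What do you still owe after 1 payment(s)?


Formula: Balance = PV*(1+r)^k - PMT*((1+r)^k - 1)/r
Growth: (1 + 0.0468)^1 = 1.0468
Accumulated factor: ((1+r)^k - 1)/r = 1.0
Balance = $45,850.00 * 1.0468 - $16,735.66 * 1.0
Balance = $31,260.12

$31,260.12


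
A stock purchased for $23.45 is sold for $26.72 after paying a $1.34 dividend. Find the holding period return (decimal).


Formula: HPR = (P1 - P0 + D) / P0
Gain: $26.72 - $23.45 + $1.34 = $4.61
HPR = $4.61 / $23.45 = 0.1966

0.1966


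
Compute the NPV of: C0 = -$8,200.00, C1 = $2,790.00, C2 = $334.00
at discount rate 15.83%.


Formula: NPV = C0 + C1/(1+r) + C2/(1+r)^2
Discount C1: $2,790.00 / (1 + 0.1583) = $2,408.70
Discount C2: $334.00 / (1 + 0.1583)^2 = $248.95
NPV = -$8,200.00 + $2,408.70 + $248.95 = -$5,542.35

-$5,542.35


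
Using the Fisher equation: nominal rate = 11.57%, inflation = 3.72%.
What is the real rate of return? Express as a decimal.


Formula: (1 + r_real) = (1 + r_nom) / (1 + inflation)
Substituting: (1 + r_real) = 1.1157 / 1.0372
(1 + r_real) = 1.075685
r_real = 1.075685 - 1 = 0.075685

0.075685


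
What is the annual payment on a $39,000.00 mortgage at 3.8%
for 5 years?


Formula: PMT = PV * r / (1 - (1+r)^(-n))
Denominator: 1 - (1 + 0.038)^(-5) = 0.170124
Numerator: $39,000.00 * 0.038 = 1482.0
PMT = 1482.0 / 0.170124 = $8,711.30

$8,711.30


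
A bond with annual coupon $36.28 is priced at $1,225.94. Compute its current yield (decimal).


Formula: Current yield = annual coupon / price
Substituting: CY = $36.28 / $1,225.94
CY = 0.029594

0.029594


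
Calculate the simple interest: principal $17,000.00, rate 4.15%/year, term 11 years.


Formula: I = P * r * t
Substituting: I = $17,000.00 * 0.0415 * 11
Step: I = $17,000.00 * 0.4565
I = $7,760.50

$7,760.50


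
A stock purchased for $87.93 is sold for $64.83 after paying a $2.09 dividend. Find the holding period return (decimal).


Formula: HPR = (P1 - P0 + D) / P0
Gain: $64.83 - $87.93 + $2.09 = -$21.01
HPR = -$21.01 / $87.93 = -0.2389

-0.2389


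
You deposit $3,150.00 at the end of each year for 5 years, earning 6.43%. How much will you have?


Formula: FV = PMT * ((1+r)^n - 1) / r
Growth factor: (1 + 0.0643)^5 = 1.36559
Numerator: 1.36559 - 1 = 0.36559
FV = $3,150.00 * 0.36559 / 0.0643 = $17,909.93

$17,909.93


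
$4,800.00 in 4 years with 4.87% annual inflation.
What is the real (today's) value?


Formula: Real value = nominal / (1 + inflation)^years
Price level: (1 + 0.0487)^4 = 1.209498
Real value = $4,800.00 / 1.209498 = $3,968.59

$3,968.59


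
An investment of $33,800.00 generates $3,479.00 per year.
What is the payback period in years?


Formula: Payback = investment / annual cash flow
Substituting: Payback = $33,800.00 / $3,479.00
Payback = 9.7154 years

9.7154 years


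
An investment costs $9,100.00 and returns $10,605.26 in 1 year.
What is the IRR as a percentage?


Formula: IRR = C1/C0 - 1
Substituting: IRR = $10,605.26 / $9,100.00 - 1
Ratio: 1.165413 - 1 = 0.165413
IRR = 16.5413%

16.5413%


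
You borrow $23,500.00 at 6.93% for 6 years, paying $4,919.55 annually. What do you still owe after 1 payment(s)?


Formula: Balance = PV*(1+r)^k - PMT*((1+r)^k - 1)/r
Growth: (1 + 0.0693)^1 = 1.0693
Accumulated factor: ((1+r)^k - 1)/r = 1.0
Balance = $23,500.00 * 1.0693 - $4,919.55 * 1.0
Balance = $20,209.00

$20,209.00


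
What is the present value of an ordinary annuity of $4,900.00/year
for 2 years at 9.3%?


Formula: PV = PMT * (1 - (1+r)^(-n)) / r
Discount factor: (1 + 0.093)^(-2) = 0.837066
Bracket: 1 - 0.837066 = 0.162934
PV = $4,900.00 * 0.162934 / 0.093 = $8,584.70

$8,584.70


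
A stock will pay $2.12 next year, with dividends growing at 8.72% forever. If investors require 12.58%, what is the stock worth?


Formula: P = D1 / (r - g)
Spread: r - g = 0.1258 - 0.0872 = 0.0386
Substituting: P = $2.12 / 0.0386
P = $54.92

$54.92


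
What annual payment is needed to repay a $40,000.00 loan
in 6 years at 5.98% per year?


Formula: PMT = PV * r / (1 - (1+r)^(-n))
Denominator: 1 - (1 + 0.0598)^(-6) = 0.294241
Numerator: $40,000.00 * 0.0598 = 2392.0
PMT = 2392.0 / 0.294241 = $8,129.39

$8,129.39


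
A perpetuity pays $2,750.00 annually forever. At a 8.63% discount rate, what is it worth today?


Formula: PV = C / r
Substituting: PV = $2,750.00 / 0.0863
PV = $31,865.59

$31,865.59


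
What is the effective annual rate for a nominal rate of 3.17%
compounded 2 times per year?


Formula: EAR = (1 + r/m)^m - 1
Period rate: r/m = 0.0317 / 2 = 0.01585
Compounding: (1 + 0.01585)^2 = 1.031951
EAR = 1.031951 - 1 = 0.031951

0.031951


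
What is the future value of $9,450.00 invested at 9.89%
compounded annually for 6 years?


Formula: FV = P * (1 + r)^n
Substituting: FV = $9,450.00 * (1 + 0.0989)^6
Growth factor: (1.0989)^6 = 1.760958
FV = $9,450.00 * 1.760958 = $16,641.05

$16,641.05


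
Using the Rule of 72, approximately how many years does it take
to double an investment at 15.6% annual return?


Formula: Years ≈ 72 / r
Substituting: Years ≈ 72 / 15.6
Years ≈ 4.6

4.6 years


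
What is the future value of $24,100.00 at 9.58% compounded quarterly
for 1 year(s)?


Formula: FV = P * (1 + r/m)^(m*t)
Period rate: r/m = 0.0958 / 4 = 0.02395
Total periods: m*t = 4 * 1 = 4
Growth factor: (1 + 0.02395)^4 = 1.099297
FV = $24,100.00 * 1.099297 = $26,493.06

$26,493.06


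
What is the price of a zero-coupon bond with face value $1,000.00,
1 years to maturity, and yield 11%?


Formula: Price = FV / (1 + r)^n
Substituting: Price = $1,000.00 / (1 + 0.11)^1
Discount factor: (1.11)^1 = 1.11
Price = $1,000.00 / 1.11 = $900.90

$900.90


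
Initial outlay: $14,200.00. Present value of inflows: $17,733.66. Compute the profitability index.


Formula: PI = PV(cash flows) / initial investment
Substituting: PI = $17,733.66 / $14,200.00
PI = 1.2488

1.2488


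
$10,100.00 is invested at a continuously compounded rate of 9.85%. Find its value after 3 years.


Formula: FV = P * e^(r*t)
Exponent: r*t = 0.0985 * 3 = 0.2955
e^(0.2955) = 1.343798
FV = $10,100.00 * 1.343798 = $13,572.36

$13,572.36


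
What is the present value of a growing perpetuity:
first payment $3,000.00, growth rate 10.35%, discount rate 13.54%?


Formula: PV = C / (r - g)
Spread: r - g = 0.1354 - 0.1035 = 0.0319
Substituting: PV = $3,000.00 / 0.0319
PV = $94,043.89

$94,043.89


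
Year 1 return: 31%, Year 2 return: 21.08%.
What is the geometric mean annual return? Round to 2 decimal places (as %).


Formula: Geometric mean = ((1+r1)*(1+r2))^(1/2) - 1
Product: (1 + 0.31) * (1 + 0.2108) = 1.31 * 1.2108 = 1.586148
Square root: 1.586148^0.5 = 1.259424
Geometric mean = 1.259424 - 1 = 0.259424
As percentage: 25.94%

25.94%


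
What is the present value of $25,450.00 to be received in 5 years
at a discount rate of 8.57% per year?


Formula: PV = FV / (1 + r)^n
Substituting: PV = $25,450.00 / (1 + 0.0857)^5
Discount factor: (1.0857)^5 = 1.508513
PV = $25,450.00 / 1.508513 = $16,870.91

$16,870.91


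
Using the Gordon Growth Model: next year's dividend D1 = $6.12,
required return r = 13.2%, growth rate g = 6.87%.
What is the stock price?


Formula: P = D1 / (r - g)
Spread: r - g = 0.132 - 0.0687 = 0.0633
Substituting: P = $6.12 / 0.0633
P = $96.68

$96.68


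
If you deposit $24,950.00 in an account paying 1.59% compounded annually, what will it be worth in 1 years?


Formula: FV = P * (1 + r)^n
Substituting: FV = $24,950.00 * (1 + 0.0159)^1
Growth factor: (1.0159)^1 = 1.0159
FV = $24,950.00 * 1.0159 = $25,346.71

$25,346.71
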